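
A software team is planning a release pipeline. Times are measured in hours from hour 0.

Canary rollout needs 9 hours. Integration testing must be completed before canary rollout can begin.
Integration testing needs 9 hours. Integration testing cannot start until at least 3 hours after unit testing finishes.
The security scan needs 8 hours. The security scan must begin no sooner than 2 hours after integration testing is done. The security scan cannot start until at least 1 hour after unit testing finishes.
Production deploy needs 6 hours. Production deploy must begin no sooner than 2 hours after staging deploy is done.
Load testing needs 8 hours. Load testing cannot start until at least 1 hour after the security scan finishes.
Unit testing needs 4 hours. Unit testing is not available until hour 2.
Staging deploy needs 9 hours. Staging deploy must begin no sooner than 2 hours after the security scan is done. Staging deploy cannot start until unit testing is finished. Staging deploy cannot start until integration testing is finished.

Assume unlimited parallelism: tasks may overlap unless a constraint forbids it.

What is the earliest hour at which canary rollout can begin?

18

Unit testing waits on its own release at hour 2, so it starts at hour 2 and finishes at 2 + 4 = hour 6.
After unit testing (finishes hour 6, plus 3-hour gap → hour 9), integration testing can start at hour 9 and finishes at hour 18.
Canary rollout waits on integration testing (finishes hour 18), so the earliest it can start is hour 18.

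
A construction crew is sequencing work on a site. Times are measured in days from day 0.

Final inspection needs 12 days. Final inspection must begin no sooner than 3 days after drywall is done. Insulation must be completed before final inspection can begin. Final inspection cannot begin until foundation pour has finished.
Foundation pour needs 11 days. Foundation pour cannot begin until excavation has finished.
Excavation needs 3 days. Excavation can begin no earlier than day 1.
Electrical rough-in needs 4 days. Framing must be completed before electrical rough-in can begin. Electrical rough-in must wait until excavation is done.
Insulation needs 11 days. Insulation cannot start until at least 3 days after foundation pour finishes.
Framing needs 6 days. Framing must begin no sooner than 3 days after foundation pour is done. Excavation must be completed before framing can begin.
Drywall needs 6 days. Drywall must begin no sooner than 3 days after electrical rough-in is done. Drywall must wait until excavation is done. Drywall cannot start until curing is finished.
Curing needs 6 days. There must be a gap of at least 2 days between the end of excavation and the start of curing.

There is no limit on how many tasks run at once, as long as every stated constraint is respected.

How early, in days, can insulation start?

18

Excavation cannot begin until its own release at day 1. It runs from day 1 to 1 + 3 = day 4.
Foundation pour waits on excavation (finishes day 4), so it starts at day 4 and finishes at 4 + 11 = day 15.
Insulation waits on foundation pour (finishes day 15, plus 3-day gap → day 18), so the earliest it can start is day 18.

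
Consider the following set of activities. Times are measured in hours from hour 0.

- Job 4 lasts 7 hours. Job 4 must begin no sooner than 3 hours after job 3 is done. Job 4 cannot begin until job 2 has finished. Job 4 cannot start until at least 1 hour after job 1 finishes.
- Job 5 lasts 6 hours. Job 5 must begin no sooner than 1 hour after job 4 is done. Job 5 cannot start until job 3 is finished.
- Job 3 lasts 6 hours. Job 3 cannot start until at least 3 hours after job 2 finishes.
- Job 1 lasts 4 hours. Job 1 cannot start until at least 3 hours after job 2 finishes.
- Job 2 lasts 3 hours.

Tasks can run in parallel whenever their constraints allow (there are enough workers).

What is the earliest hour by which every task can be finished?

Job 2 can start immediately at hour 0; it finishes at hour 3.
Job 3 waits on job 2 (finishes hour 3, plus 3-hour gap → hour 6), so it starts at hour 6 and finishes at 6 + 6 = hour 12.
After job 2 (finishes hour 3, plus 3-hour gap → hour 6), job 1 can start at hour 6 and finishes at hour 10.
For job 4: job 3 (finishes hour 12, plus 3-hour gap → hour 15); job 2 (finishes hour 3); job 1 (finishes hour 10, plus 1-hour gap → hour 11). Taking the maximum gives a start of hour 15, and it finishes at 15 + 7 = hour 22.
For job 5: job 4 (finishes hour 22, plus 1-hour gap → hour 23); job 3 (finishes hour 12). Taking the maximum gives a start of hour 23, and it finishes at 23 + 6 = hour 29.
All tasks are finished once the last one completes. Finish times: Job 1 at 10, Job 2 at 3, Job 3 at 12, Job 4 at 22, Job 5 at 29. The latest is hour 29.

29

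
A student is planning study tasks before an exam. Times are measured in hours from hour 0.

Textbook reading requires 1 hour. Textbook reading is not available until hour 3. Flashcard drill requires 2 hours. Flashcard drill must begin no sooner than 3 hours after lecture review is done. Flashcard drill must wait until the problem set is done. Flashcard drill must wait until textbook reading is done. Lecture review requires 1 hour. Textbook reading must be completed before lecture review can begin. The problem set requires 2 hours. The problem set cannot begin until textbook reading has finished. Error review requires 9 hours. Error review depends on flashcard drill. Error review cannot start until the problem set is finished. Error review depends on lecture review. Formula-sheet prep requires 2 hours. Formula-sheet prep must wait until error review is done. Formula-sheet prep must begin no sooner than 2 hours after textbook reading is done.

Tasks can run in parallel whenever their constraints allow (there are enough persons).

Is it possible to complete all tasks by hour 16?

No

After its own release at hour 3, textbook reading can start at hour 3 and finishes at hour 4.
After textbook reading (finishes hour 4), the problem set can start at hour 4 and finishes at hour 6.
Lecture review cannot begin until textbook reading (finishes hour 4). It runs from hour 4 to 4 + 1 = hour 5.
Flashcard drill needs all of lecture review (finishes hour 5, plus 3-hour gap → hour 8); the problem set (finishes hour 6); textbook reading (finishes hour 4). That puts its earliest start at hour 8; it finishes at 8 + 2 = hour 10.
For error review: flashcard drill (finishes hour 10); the problem set (finishes hour 6); lecture review (finishes hour 5). Taking the maximum gives a start of hour 10, and it finishes at 10 + 9 = hour 19.
Formula-sheet prep cannot start until error review (finishes hour 19); textbook reading (finishes hour 4, plus 2-hour gap → hour 6). The controlling bound is hour 19, so formula-sheet prep finishes at 19 + 2 = hour 21.
The earliest everything can be done is hour 21, which is after the deadline of 16, so it is not possible.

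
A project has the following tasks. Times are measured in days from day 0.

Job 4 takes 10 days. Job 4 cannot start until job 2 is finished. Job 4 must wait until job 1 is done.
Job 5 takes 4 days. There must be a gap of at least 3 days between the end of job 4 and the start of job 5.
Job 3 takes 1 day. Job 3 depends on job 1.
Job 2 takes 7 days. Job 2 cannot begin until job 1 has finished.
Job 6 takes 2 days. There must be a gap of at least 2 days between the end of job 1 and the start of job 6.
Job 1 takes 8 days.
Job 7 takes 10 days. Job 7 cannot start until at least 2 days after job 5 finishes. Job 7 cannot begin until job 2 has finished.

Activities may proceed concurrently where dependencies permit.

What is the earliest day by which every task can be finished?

44

Job 1 can start immediately at day 0; it finishes at day 8.
Job 6 cannot begin until job 1 (finishes day 8, plus 2-day gap → day 10). It runs from day 10 to 10 + 2 = day 12.
Job 3 cannot begin until job 1 (finishes day 8). It runs from day 8 to 8 + 1 = day 9.
Job 2 waits on job 1 (finishes day 8), so it starts at day 8 and finishes at 8 + 7 = day 15.
Job 4 cannot start until job 2 (finishes day 15); job 1 (finishes day 8). The controlling bound is day 15, so job 4 finishes at 15 + 10 = day 25.
Job 5 waits on job 4 (finishes day 25, plus 3-day gap → day 28), so it starts at day 28 and finishes at 28 + 4 = day 32.
Job 7 cannot start until job 5 (finishes day 32, plus 2-day gap → day 34); job 2 (finishes day 15). The controlling bound is day 34, so job 7 finishes at 34 + 10 = day 44.
All tasks are finished once the last one completes. Finish times: Job 1 at 8, Job 2 at 15, Job 3 at 9, Job 4 at 25, Job 5 at 32, Job 6 at 12, Job 7 at 44. The latest is day 44.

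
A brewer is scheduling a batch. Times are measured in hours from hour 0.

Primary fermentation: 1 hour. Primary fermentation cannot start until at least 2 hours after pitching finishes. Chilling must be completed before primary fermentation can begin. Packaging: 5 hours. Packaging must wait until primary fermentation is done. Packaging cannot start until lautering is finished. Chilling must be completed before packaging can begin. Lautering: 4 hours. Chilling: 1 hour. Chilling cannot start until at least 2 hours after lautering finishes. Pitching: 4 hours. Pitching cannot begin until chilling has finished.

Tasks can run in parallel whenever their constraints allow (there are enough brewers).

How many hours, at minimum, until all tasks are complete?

19

Lautering has no prerequisites, so it starts at hour 0 and finishes at hour 4.
After lautering (finishes hour 4, plus 2-hour gap → hour 6), chilling can start at hour 6 and finishes at hour 7.
Pitching cannot begin until chilling (finishes hour 7). It runs from hour 7 to 7 + 4 = hour 11.
Primary fermentation needs all of pitching (finishes hour 11, plus 2-hour gap → hour 13); chilling (finishes hour 7). That puts its earliest start at hour 13; it finishes at 13 + 1 = hour 14.
Packaging cannot start until primary fermentation (finishes hour 14); lautering (finishes hour 4); chilling (finishes hour 7). The controlling bound is hour 14, so packaging finishes at 14 + 5 = hour 19.
All tasks are finished once the last one completes. Finish times: Lautering at 4, Chilling at 7, Pitching at 11, Primary fermentation at 14, Packaging at 19. The latest is hour 19.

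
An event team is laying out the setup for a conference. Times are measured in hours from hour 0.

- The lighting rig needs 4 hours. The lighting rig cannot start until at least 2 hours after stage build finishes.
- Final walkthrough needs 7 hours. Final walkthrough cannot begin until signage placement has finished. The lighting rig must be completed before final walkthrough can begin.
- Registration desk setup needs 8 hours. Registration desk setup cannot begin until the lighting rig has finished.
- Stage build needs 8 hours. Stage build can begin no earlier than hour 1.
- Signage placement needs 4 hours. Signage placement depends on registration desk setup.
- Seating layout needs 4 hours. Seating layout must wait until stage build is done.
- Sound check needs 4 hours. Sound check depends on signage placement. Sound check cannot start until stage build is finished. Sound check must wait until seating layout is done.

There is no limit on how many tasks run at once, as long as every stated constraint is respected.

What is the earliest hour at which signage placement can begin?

Stage build cannot begin until its own release at hour 1. It runs from hour 1 to 1 + 8 = hour 9.
The lighting rig cannot begin until stage build (finishes hour 9, plus 2-hour gap → hour 11). It runs from hour 11 to 11 + 4 = hour 15.
Registration desk setup waits on the lighting rig (finishes hour 15), so it starts at hour 15 and finishes at 15 + 8 = hour 23.
Signage placement waits on registration desk setup (finishes hour 23), so the earliest it can start is hour 23.

23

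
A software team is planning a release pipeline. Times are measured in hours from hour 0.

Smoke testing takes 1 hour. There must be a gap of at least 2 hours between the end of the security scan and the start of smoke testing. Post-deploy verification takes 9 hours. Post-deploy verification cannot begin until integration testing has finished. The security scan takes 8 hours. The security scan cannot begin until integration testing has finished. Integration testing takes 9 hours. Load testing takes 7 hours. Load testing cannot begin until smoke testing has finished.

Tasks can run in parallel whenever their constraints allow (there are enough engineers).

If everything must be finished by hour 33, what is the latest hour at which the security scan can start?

15

Load testing has no dependents, so it just needs to finish by hour 33. Starting by 33 − 7 = hour 26 achieves that.
Smoke testing must finish before load testing (must start by hour 26). With a 1-hour duration, smoke testing must start by 26 − 1 = hour 25.
The security scan feeds into smoke testing (must start by hour 25, minus 2-hour gap → hour 23); so the security scan must finish by hour 23 and therefore start by hour 15.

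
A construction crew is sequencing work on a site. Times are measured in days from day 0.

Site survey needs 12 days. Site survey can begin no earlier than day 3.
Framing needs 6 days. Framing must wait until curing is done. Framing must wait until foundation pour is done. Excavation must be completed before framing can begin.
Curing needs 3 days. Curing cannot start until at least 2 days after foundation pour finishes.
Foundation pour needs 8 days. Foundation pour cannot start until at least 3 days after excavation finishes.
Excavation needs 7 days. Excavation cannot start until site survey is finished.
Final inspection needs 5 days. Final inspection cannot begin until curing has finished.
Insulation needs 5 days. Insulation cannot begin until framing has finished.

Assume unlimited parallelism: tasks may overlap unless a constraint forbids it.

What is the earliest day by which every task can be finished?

49

Site survey cannot begin until its own release at day 3. It runs from day 3 to 3 + 12 = day 15.
After site survey (finishes day 15), excavation can start at day 15 and finishes at day 22.
After excavation (finishes day 22, plus 3-day gap → day 25), foundation pour can start at day 25 and finishes at day 33.
Curing cannot begin until foundation pour (finishes day 33, plus 2-day gap → day 35). It runs from day 35 to 35 + 3 = day 38.
Final inspection cannot begin until curing (finishes day 38). It runs from day 38 to 38 + 5 = day 43.
Framing needs all of curing (finishes day 38); foundation pour (finishes day 33); excavation (finishes day 22). That puts its earliest start at day 38; it finishes at 38 + 6 = day 44.
Insulation cannot begin until framing (finishes day 44). It runs from day 44 to 44 + 5 = day 49.
All tasks are finished once the last one completes. Finish times: Site survey at 15, Excavation at 22, Foundation pour at 33, Curing at 38, Framing at 44, Insulation at 49, Final inspection at 43. The latest is day 49.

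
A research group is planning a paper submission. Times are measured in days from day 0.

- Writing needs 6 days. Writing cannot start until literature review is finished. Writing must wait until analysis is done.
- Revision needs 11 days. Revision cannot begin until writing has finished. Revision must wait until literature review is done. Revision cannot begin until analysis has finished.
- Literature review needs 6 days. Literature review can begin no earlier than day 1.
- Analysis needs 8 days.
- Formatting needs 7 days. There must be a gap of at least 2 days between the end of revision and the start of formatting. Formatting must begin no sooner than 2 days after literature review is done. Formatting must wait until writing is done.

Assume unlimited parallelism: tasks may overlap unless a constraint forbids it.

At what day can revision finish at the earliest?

Analysis has no prerequisites, so it starts at day 0 and finishes at day 8.
Literature review waits on its own release at day 1, so it starts at day 1 and finishes at 1 + 6 = day 7.
For writing: literature review (finishes day 7); analysis (finishes day 8). Taking the maximum gives a start of day 8, and it finishes at 8 + 6 = day 14.
Revision has to wait for writing (finishes day 14); literature review (finishes day 7); analysis (finishes day 8). The latest of these is day 14, so revision runs day 14 to 14 + 11 = day 25.

25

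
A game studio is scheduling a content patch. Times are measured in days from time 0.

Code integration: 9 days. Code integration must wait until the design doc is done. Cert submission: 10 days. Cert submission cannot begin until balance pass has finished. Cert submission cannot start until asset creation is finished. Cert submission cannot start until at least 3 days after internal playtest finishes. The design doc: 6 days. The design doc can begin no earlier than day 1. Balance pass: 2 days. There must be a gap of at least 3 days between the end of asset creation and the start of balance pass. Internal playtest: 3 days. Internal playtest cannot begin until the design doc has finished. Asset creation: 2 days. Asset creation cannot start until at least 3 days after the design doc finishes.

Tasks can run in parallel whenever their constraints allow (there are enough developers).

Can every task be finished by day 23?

No

The design doc waits on its own release at day 1, so it starts at day 1 and finishes at 1 + 6 = day 7.
Internal playtest waits on the design doc (finishes day 7), so it starts at day 7 and finishes at 7 + 3 = day 10.
Code integration cannot begin until the design doc (finishes day 7). It runs from day 7 to 7 + 9 = day 16.
After the design doc (finishes day 7, plus 3-day gap → day 10), asset creation can start at day 10 and finishes at day 12.
Balance pass cannot begin until asset creation (finishes day 12, plus 3-day gap → day 15). It runs from day 15 to 15 + 2 = day 17.
Cert submission has to wait for balance pass (finishes day 17); asset creation (finishes day 12); internal playtest (finishes day 10, plus 3-day gap → day 13). The latest of these is day 17, so cert submission runs day 17 to 17 + 10 = day 27.
The earliest everything can be done is day 27, which is after the deadline of 23, so it is not possible.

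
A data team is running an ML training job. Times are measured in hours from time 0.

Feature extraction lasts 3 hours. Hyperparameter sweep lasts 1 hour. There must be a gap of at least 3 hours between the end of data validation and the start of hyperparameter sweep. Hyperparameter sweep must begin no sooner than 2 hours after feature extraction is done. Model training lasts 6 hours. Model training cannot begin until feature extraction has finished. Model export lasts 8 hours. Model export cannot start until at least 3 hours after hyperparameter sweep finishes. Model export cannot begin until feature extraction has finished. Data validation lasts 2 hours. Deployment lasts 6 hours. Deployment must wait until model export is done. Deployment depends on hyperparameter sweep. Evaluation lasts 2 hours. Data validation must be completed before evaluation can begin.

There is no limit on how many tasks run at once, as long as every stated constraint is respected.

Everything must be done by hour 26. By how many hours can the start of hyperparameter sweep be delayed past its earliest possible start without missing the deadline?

Feature extraction can start immediately at hour 0; it finishes at hour 3.
Data validation has no prerequisites, so it starts at hour 0 and finishes at hour 2.
For hyperparameter sweep: data validation (finishes hour 2, plus 3-hour gap → hour 5); feature extraction (finishes hour 3, plus 2-hour gap → hour 5). Taking the maximum gives a start of hour 5, and it finishes at 5 + 1 = hour 6.

Working backward from the deadline:
Deployment has no dependents, so it just needs to finish by hour 26. Starting by 26 − 6 = hour 20 achieves that.
Model export must finish before deployment (must start by hour 20). With an 8-hour duration, model export must start by 20 − 8 = hour 12.
Hyperparameter sweep feeds model export (must start by hour 12, minus 3-hour gap → hour 9); deployment (must start by hour 20). Taking the minimum, hyperparameter sweep must finish by hour 9 and start by 9 − 1 = hour 8.
So hyperparameter sweep can start as early as hour 5 and as late as hour 8, giving 8 − 5 = 3 hours of slack.

3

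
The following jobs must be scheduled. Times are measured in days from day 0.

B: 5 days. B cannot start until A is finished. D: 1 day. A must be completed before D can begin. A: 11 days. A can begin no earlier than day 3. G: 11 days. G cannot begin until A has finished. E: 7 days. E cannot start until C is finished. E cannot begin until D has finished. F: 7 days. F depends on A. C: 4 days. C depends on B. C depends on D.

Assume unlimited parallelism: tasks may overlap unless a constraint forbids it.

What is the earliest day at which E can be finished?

A waits on its own release at day 3, so it starts at day 3 and finishes at 3 + 11 = day 14.
D waits on A (finishes day 14), so it starts at day 14 and finishes at 14 + 1 = day 15.
B cannot begin until A (finishes day 14). It runs from day 14 to 14 + 5 = day 19.
C has to wait for B (finishes day 19); D (finishes day 15). The latest of these is day 19, so C runs day 19 to 19 + 4 = day 23.
E needs all of C (finishes day 23); D (finishes day 15). That puts its earliest start at day 23; it finishes at 23 + 7 = day 30.

30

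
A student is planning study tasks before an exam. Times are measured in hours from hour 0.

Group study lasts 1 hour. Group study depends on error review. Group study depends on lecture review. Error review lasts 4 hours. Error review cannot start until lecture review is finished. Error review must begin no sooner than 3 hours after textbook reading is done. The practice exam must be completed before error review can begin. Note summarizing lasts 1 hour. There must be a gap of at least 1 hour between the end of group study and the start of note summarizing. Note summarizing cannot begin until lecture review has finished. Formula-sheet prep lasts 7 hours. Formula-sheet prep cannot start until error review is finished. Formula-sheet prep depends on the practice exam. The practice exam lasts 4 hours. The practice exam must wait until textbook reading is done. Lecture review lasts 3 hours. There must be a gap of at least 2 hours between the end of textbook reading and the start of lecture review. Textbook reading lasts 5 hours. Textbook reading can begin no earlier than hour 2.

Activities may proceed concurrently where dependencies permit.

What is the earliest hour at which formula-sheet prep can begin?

After its own release at hour 2, textbook reading can start at hour 2 and finishes at hour 7.
The practice exam cannot begin until textbook reading (finishes hour 7). It runs from hour 7 to 7 + 4 = hour 11.
Lecture review waits on textbook reading (finishes hour 7, plus 2-hour gap → hour 9), so it starts at hour 9 and finishes at 9 + 3 = hour 12.
Error review cannot start until lecture review (finishes hour 12); textbook reading (finishes hour 7, plus 3-hour gap → hour 10); the practice exam (finishes hour 11). The controlling bound is hour 12, so error review finishes at 12 + 4 = hour 16.
Formula-sheet prep waits on error review (finishes hour 16); the practice exam (finishes hour 11). The latest of these is hour 16, which is the earliest formula-sheet prep can start.

16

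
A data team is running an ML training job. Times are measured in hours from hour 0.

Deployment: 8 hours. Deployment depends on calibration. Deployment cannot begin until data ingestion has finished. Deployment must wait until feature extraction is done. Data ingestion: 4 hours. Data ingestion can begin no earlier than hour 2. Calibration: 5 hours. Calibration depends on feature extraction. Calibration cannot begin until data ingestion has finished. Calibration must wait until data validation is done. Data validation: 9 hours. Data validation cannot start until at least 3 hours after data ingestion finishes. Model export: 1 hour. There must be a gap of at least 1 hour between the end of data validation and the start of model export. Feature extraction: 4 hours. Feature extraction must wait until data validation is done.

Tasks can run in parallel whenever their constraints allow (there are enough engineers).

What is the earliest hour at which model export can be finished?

After its own release at hour 2, data ingestion can start at hour 2 and finishes at hour 6.
Data validation waits on data ingestion (finishes hour 6, plus 3-hour gap → hour 9), so it starts at hour 9 and finishes at 9 + 9 = hour 18.
Model export waits on data validation (finishes hour 18, plus 1-hour gap → hour 19), so it starts at hour 19 and finishes at 19 + 1 = hour 20.

20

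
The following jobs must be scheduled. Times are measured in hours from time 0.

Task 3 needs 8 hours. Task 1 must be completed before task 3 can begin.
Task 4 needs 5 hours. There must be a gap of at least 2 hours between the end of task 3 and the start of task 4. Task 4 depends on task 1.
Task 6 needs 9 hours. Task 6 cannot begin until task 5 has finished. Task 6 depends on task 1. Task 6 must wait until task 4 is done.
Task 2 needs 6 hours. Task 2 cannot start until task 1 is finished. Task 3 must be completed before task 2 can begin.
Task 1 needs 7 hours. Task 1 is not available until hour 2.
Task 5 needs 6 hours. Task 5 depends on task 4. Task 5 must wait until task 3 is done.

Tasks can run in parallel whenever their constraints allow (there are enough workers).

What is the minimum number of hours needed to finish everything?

Task 1 waits on its own release at hour 2, so it starts at hour 2 and finishes at 2 + 7 = hour 9.
After task 1 (finishes hour 9), task 3 can start at hour 9 and finishes at hour 17.
Task 4 has to wait for task 3 (finishes hour 17, plus 2-hour gap → hour 19); task 1 (finishes hour 9). The latest of these is hour 19, so task 4 runs hour 19 to 19 + 5 = hour 24.
Task 5 needs all of task 4 (finishes hour 24); task 3 (finishes hour 17). That puts its earliest start at hour 24; it finishes at 24 + 6 = hour 30.
Task 6 cannot start until task 5 (finishes hour 30); task 1 (finishes hour 9); task 4 (finishes hour 24). The controlling bound is hour 30, so task 6 finishes at 30 + 9 = hour 39.
For task 2: task 1 (finishes hour 9); task 3 (finishes hour 17). Taking the maximum gives a start of hour 17, and it finishes at 17 + 6 = hour 23.
All tasks are finished once the last one completes. Finish times: Task 1 at 9, Task 2 at 23, Task 3 at 17, Task 4 at 24, Task 5 at 30, Task 6 at 39. The latest is hour 39.

39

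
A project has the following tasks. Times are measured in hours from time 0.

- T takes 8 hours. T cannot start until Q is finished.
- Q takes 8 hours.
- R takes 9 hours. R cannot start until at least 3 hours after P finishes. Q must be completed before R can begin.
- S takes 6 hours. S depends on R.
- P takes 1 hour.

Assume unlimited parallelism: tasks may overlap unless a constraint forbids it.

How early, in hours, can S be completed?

23

Nothing blocks Q, so it runs from hour 0 to hour 8.
P has no prerequisites, so it starts at hour 0 and finishes at hour 1.
R needs all of P (finishes hour 1, plus 3-hour gap → hour 4); Q (finishes hour 8). That puts its earliest start at hour 8; it finishes at 8 + 9 = hour 17.
S waits on R (finishes hour 17), so it starts at hour 17 and finishes at 17 + 6 = hour 23.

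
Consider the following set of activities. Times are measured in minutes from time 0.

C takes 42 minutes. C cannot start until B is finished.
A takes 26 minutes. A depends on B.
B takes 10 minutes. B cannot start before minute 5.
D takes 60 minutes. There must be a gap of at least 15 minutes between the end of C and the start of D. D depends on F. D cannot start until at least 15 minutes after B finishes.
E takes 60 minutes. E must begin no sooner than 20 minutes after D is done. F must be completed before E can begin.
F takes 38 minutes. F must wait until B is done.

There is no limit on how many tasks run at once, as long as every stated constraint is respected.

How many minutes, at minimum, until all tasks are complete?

212

After its own release at minute 5, B can start at minute 5 and finishes at minute 15.
After B (finishes minute 15), F can start at minute 15 and finishes at minute 53.
C waits on B (finishes minute 15), so it starts at minute 15 and finishes at 15 + 42 = minute 57.
D has to wait for C (finishes minute 57, plus 15-minute gap → minute 72); F (finishes minute 53); B (finishes minute 15, plus 15-minute gap → minute 30). The latest of these is minute 72, so D runs minute 72 to 72 + 60 = minute 132.
For E: D (finishes minute 132, plus 20-minute gap → minute 152); F (finishes minute 53). Taking the maximum gives a start of minute 152, and it finishes at 152 + 60 = minute 212.
A cannot begin until B (finishes minute 15). It runs from minute 15 to 15 + 26 = minute 41.
All tasks are finished once the last one completes. Finish times: A at 41, B at 15, C at 57, D at 132, E at 212, F at 53. The latest is minute 212.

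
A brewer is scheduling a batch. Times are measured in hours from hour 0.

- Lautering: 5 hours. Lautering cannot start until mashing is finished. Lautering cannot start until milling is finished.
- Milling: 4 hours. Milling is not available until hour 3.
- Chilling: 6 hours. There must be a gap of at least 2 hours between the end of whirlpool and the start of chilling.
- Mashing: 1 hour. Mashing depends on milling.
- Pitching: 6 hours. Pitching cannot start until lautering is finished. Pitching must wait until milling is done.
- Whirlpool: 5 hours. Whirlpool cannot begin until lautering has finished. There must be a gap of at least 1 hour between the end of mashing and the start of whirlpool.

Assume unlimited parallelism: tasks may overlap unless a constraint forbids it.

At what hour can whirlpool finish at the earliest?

18

Milling waits on its own release at hour 3, so it starts at hour 3 and finishes at 3 + 4 = hour 7.
After milling (finishes hour 7), mashing can start at hour 7 and finishes at hour 8.
Lautering needs all of mashing (finishes hour 8); milling (finishes hour 7). That puts its earliest start at hour 8; it finishes at 8 + 5 = hour 13.
Whirlpool cannot start until lautering (finishes hour 13); mashing (finishes hour 8, plus 1-hour gap → hour 9). The controlling bound is hour 13, so whirlpool finishes at 13 + 5 = hour 18.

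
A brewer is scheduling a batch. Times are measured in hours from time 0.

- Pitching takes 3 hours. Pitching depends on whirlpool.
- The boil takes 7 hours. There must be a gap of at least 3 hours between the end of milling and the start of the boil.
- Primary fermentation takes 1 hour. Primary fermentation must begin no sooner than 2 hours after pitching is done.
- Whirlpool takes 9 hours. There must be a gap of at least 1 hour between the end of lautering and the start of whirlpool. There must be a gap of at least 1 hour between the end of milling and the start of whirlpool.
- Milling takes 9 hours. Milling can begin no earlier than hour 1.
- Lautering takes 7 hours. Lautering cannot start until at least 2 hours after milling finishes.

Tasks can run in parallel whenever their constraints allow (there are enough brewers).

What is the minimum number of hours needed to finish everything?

After its own release at hour 1, milling can start at hour 1 and finishes at hour 10.
The boil waits on milling (finishes hour 10, plus 3-hour gap → hour 13), so it starts at hour 13 and finishes at 13 + 7 = hour 20.
Lautering cannot begin until milling (finishes hour 10, plus 2-hour gap → hour 12). It runs from hour 12 to 12 + 7 = hour 19.
Whirlpool has to wait for lautering (finishes hour 19, plus 1-hour gap → hour 20); milling (finishes hour 10, plus 1-hour gap → hour 11). The latest of these is hour 20, so whirlpool runs hour 20 to 20 + 9 = hour 29.
Pitching waits on whirlpool (finishes hour 29), so it starts at hour 29 and finishes at 29 + 3 = hour 32.
After pitching (finishes hour 32, plus 2-hour gap → hour 34), primary fermentation can start at hour 34 and finishes at hour 35.
All tasks are finished once the last one completes. Finish times: Milling at 10, Lautering at 19, The boil at 20, Whirlpool at 29, Pitching at 32, Primary fermentation at 35. The latest is hour 35.

35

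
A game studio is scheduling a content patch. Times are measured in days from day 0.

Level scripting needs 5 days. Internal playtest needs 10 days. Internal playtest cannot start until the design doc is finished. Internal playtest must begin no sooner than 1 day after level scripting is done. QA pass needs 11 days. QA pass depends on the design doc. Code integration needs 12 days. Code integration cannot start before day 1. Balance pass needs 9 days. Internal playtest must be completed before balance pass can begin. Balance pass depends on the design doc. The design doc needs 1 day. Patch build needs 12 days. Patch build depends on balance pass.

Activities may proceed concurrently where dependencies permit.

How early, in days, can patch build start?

25

Nothing blocks level scripting, so it runs from day 0 to day 5.
The design doc can start immediately at day 0; it finishes at day 1.
For internal playtest: the design doc (finishes day 1); level scripting (finishes day 5, plus 1-day gap → day 6). Taking the maximum gives a start of day 6, and it finishes at 6 + 10 = day 16.
Balance pass has to wait for internal playtest (finishes day 16); the design doc (finishes day 1). The latest of these is day 16, so balance pass runs day 16 to 16 + 9 = day 25.
Patch build waits on balance pass (finishes day 25), so the earliest it can start is day 25.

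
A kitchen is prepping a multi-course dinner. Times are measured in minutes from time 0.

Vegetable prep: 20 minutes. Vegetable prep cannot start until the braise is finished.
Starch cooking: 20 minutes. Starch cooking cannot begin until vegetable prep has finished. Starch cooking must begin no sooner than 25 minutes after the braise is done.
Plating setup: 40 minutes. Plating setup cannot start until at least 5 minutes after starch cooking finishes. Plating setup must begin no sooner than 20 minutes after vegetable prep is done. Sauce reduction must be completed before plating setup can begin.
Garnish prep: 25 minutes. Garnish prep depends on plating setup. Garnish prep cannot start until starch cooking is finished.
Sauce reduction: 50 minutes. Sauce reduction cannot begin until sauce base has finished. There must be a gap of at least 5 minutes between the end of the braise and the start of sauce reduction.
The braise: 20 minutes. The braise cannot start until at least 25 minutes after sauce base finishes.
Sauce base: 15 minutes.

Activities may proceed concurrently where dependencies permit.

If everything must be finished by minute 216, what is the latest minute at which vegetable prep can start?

106

Garnish prep must finish by minute 216; it takes 25 minutes, so it must start by 216 − 25 = minute 191.
Plating setup must finish before garnish prep (must start by minute 191). With a 40-minute duration, plating setup must start by 191 − 40 = minute 151.
Starch cooking must finish in time for plating setup (must start by minute 151, minus 5-minute gap → minute 146); garnish prep (must start by minute 191). The tightest is minute 146, so starch cooking must start by 146 − 20 = minute 126.
Vegetable prep feeds starch cooking (must start by minute 126); plating setup (must start by minute 151, minus 20-minute gap → minute 131). Taking the minimum, vegetable prep must finish by minute 126 and start by 126 − 20 = minute 106.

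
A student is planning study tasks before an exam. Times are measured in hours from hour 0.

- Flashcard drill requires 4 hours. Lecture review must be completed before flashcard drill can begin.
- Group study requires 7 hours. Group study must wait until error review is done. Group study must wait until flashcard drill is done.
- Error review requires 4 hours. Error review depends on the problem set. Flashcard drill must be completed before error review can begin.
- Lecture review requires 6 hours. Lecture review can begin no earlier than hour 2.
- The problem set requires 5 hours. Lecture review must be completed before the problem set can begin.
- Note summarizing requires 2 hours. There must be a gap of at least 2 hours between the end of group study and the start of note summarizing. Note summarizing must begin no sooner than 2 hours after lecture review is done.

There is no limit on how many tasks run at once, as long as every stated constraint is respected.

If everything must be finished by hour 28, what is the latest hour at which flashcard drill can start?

9

To finish by hour 28, note summarizing (duration 2) must start no later than hour 26.
Since note summarizing (must start by hour 26, minus 2-hour gap → hour 24) depends on it, group study must finish by hour 24. Backing off its 7-hour duration gives a latest start of hour 17.
Error review feeds into group study (must start by hour 17); so error review must finish by hour 17 and therefore start by hour 13.
For flashcard drill: error review (must start by hour 13); group study (must start by hour 17). The most restrictive is hour 13; with a 4-hour duration, flashcard drill must start by hour 9.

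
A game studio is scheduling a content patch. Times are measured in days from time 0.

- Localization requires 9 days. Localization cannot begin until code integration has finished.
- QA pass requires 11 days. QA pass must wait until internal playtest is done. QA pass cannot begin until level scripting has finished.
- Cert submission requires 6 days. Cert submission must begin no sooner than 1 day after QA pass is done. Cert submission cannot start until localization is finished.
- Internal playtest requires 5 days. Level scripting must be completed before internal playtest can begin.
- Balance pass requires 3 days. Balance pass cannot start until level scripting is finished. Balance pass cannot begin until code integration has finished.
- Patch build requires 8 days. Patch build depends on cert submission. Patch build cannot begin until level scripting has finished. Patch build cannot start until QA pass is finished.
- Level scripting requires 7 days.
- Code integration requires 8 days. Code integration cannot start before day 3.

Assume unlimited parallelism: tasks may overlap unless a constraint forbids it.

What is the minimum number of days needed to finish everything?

38

After its own release at day 3, code integration can start at day 3 and finishes at day 11.
After code integration (finishes day 11), localization can start at day 11 and finishes at day 20.
Level scripting has no prerequisites, so it starts at day 0 and finishes at day 7.
For balance pass: level scripting (finishes day 7); code integration (finishes day 11). Taking the maximum gives a start of day 11, and it finishes at 11 + 3 = day 14.
Internal playtest cannot begin until level scripting (finishes day 7). It runs from day 7 to 7 + 5 = day 12.
QA pass cannot start until internal playtest (finishes day 12); level scripting (finishes day 7). The controlling bound is day 12, so QA pass finishes at 12 + 11 = day 23.
Cert submission cannot start until QA pass (finishes day 23, plus 1-day gap → day 24); localization (finishes day 20). The controlling bound is day 24, so cert submission finishes at 24 + 6 = day 30.
Patch build has to wait for cert submission (finishes day 30); level scripting (finishes day 7); QA pass (finishes day 23). The latest of these is day 30, so patch build runs day 30 to 30 + 8 = day 38.
All tasks are finished once the last one completes. Finish times: Level scripting at 7, Code integration at 11, Internal playtest at 12, Balance pass at 14, Localization at 20, QA pass at 23, Cert submission at 30, Patch build at 38. The latest is day 38.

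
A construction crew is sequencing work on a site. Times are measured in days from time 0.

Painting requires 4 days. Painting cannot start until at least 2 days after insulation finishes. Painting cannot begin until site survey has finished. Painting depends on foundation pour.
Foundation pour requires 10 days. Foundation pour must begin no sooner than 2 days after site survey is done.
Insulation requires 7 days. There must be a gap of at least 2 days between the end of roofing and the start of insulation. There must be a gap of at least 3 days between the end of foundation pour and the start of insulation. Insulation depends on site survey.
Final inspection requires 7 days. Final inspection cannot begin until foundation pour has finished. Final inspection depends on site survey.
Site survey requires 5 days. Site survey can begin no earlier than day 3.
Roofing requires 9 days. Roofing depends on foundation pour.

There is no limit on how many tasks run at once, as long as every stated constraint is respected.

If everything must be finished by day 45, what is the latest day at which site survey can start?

4

To finish by day 45, painting (duration 4) must start no later than day 41.
Insulation must finish before painting (must start by day 41, minus 2-day gap → day 39). With a 7-day duration, insulation must start by 39 − 7 = day 32.
Roofing has to be done before insulation (must start by day 32, minus 2-day gap → day 30). That means finishing by day 30, i.e. starting by 30 − 9 = day 21.
Nothing follows final inspection; the deadline of day 45 is its only limit. It must start by 45 − 7 = day 38.
Foundation pour has several dependents: roofing (must start by day 21); insulation (must start by day 32, minus 3-day gap → day 29); painting (must start by day 41); final inspection (must start by day 38). The earliest of those limits is day 21, so foundation pour must start by 21 − 10 = day 11.
Site survey feeds foundation pour (must start by day 11, minus 2-day gap → day 9); insulation (must start by day 32); painting (must start by day 41); final inspection (must start by day 38). Taking the minimum, site survey must finish by day 9 and start by 9 − 5 = day 4.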